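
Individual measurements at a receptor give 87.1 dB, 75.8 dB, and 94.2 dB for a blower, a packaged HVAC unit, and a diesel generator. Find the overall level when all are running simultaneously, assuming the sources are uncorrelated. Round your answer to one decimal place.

95.0 dB

Incoherent sources combine by intensity addition: L_total = 10·log₁₀(Σ 10^(L_i/10)).
Σ 10^(L/10) = 10^(87.1/10) + 10^(75.8/10) + 10^(94.2/10) = 3.181e+09.
L_total = 10·log₁₀(3.181e+09) = 95.03 dB.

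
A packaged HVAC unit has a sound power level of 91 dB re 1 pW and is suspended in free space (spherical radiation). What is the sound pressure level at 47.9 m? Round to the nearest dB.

46 dB

L_p = L_w − 10·log₁₀(4π·r²) with r = 47.9 m.
4π·r² = 2.883e+04 m², 10·log₁₀ of that is 44.599 dB.
L_p = 91 − 44.599 = 46.40 dB.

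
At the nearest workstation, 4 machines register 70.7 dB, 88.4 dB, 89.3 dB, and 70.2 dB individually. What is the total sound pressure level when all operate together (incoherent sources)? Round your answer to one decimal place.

For uncorrelated sources the intensities add, so convert each level to linear form, sum, and take 10·log₁₀ of the total.
Σ 10^(L/10) = 10^(70.7/10) + 10^(88.4/10) + 10^(89.3/10) + 10^(70.2/10) = 1.565e+09.
L_total = 10·log₁₀(1.565e+09) = 91.95 dB.

91.9 dB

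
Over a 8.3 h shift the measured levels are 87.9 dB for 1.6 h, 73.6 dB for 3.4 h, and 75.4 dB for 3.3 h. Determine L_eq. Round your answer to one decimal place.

81.5 dB

The energy average is taken in the linear domain: L_eq = 10·log₁₀[(Σ tᵢ·10^(Lᵢ/10))/T], T = 8.3 h.
Σ tᵢ·10^(Lᵢ/10) = 1.6·10^(87.9/10) + 3.4·10^(73.6/10) + 3.3·10^(75.4/10) = 1.179e+09.
L_eq = 10·log₁₀(1.179e+09/8.3) = 81.52 dB.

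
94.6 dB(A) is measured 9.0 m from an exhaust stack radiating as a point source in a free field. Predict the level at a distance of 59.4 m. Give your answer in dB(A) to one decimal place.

78.2 dB(A)

For a point source, L₂ = L₁ − 20·log₁₀(r₂/r₁).
L₂ = 94.6 − 20·log₁₀(59.4/9.0) = 94.6 − 16.391 = 78.21 dB(A).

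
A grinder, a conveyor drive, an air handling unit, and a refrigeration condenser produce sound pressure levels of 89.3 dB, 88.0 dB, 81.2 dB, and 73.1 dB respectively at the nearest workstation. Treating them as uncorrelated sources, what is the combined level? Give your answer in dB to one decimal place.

92.1 dB

For uncorrelated sources the intensities add, so convert each level to linear form, sum, and take 10·log₁₀ of the total.
Σ 10^(L/10) = 10^(89.3/10) + 10^(88.0/10) + 10^(81.2/10) + 10^(73.1/10) = 1.634e+09.
L_total = 10·log₁₀(1.634e+09) = 92.13 dB.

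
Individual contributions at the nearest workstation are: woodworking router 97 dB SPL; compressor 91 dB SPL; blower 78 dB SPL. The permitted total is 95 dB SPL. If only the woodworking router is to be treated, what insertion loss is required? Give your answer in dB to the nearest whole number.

Fixed contribution from the other sources: Σ 10^(L/10) = 10^(91/10) + 10^(78/10) = 1.322e+09 (91.21 dB SPL).
The limit corresponds to 10^(95/10) = 3.162e+09; subtracting the fixed part leaves 1.840e+09 for the woodworking router, i.e. 92.65 dB SPL.
Required insertion loss = 97 − 92.65 = 4.35 dB.

4 dB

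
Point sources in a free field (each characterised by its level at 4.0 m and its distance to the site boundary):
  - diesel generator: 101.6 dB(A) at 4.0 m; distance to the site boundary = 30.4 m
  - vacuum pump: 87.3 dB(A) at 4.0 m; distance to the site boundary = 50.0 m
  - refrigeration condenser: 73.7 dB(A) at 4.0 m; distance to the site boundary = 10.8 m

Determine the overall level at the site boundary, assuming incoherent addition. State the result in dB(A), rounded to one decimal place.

84.1 dB(A)

Apply inverse-square spreading to bring every level to the receiver, then sum 10^(L/10).
diesel generator: 101.6 − 20·log₁₀(30.4/4.0) = 101.6 − 17.62 = 83.98 dB(A).
vacuum pump: 87.3 − 20·log₁₀(50.0/4.0) = 87.3 − 21.94 = 65.36 dB(A).
refrigeration condenser: 73.7 − 20·log₁₀(10.8/4.0) = 73.7 − 8.63 = 65.07 dB(A).
Σ 10^(L/10) = 2.569e+08 → L_total = 10·log₁₀(2.569e+08) = 84.10 dB(A).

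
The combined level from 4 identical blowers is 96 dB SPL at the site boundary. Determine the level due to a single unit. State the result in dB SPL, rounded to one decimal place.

For N identical incoherent sources L_total = L₁ + 10·log₁₀ N, so L₁ = 96 − 10·log₁₀(4) = 96 − 6.021.

90.0 dB SPL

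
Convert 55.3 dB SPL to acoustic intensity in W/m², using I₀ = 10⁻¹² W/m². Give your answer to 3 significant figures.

I/I₀ = 10^(55.3/10) = 3.388e+05, so I = 3.388e+05 × 10⁻¹² W/m².

3.39e-07 W/m²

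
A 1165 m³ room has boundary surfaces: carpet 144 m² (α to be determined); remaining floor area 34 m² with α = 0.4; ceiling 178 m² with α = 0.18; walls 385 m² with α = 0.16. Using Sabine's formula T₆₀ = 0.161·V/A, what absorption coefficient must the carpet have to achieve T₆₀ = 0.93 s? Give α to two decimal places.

0.66

A = 0.161·V/T₆₀ = 0.161·1165/0.93 = 201.68 m² sabins.
Absorption from the other surfaces = 34·0.4 + 178·0.18 + 385·0.16 = 107.24 m², so the carpet must supply 94.44 m² over 144 m².
α = 94.44/144 = 0.656.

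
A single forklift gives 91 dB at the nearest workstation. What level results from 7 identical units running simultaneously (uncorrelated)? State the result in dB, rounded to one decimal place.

L_total = L₁ + 10·log₁₀ N for N identical incoherent sources.
L_total = 91 + 10·log₁₀(7) = 91 + 8.451 = 99.45 dB.

99.5 dB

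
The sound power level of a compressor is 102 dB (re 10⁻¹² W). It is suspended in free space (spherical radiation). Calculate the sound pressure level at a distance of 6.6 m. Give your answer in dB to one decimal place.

The power spreads over a sphere of area 4π·r², so L_p = L_w − 10·log₁₀(4π·r²).
4π·r² = 547.4 m², 10·log₁₀ of that is 27.383 dB.
L_p = 102 − 27.383 = 74.62 dB.

74.6 dB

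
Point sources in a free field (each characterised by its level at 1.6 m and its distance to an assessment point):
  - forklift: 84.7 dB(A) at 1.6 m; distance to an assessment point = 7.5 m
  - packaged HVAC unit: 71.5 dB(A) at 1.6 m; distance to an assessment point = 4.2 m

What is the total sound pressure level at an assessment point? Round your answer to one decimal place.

71.9 dB(A)

First find each source's level at the receiver (point-source: −20·log₁₀(r/r_ref)), then combine on an intensity basis.
forklift: 84.7 − 20·log₁₀(7.5/1.6) = 84.7 − 13.42 = 71.28 dB(A).
packaged HVAC unit: 71.5 − 20·log₁₀(4.2/1.6) = 71.5 − 8.38 = 63.12 dB(A).
Σ 10^(L/10) = 1.548e+07 → L_total = 10·log₁₀(1.548e+07) = 71.90 dB(A).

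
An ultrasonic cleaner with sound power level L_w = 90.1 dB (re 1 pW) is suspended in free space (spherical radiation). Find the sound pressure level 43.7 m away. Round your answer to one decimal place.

46.3 dB

L_p = L_w − 10·log₁₀(4π·r²) with r = 43.7 m.
4π·r² = 2.4e+04 m², 10·log₁₀ of that is 43.802 dB.
L_p = 90.1 − 43.802 = 46.30 dB.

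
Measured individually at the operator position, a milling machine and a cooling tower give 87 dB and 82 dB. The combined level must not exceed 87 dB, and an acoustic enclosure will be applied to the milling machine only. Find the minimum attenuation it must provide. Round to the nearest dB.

2 dB

Fixed contribution from the other source: Σ 10^(L/10) = 10^(82/10) = 1.585e+08 (82.00 dB).
The limit corresponds to 10^(87/10) = 5.012e+08; subtracting the fixed part leaves 3.427e+08 for the milling machine, i.e. 85.35 dB.
Required insertion loss = 87 − 85.35 = 1.65 dB.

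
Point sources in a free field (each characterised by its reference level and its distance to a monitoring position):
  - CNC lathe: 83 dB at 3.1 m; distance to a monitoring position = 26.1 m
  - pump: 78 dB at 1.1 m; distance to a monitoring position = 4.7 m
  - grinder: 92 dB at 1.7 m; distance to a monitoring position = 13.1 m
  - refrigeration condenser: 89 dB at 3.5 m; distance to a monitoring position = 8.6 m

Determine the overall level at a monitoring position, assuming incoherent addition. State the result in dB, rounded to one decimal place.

Propagate each source to the receiver with L = L_ref − 20·log₁₀(r/r_ref), then add intensities.
CNC lathe: 83 − 20·log₁₀(26.1/3.1) = 83 − 18.51 = 64.49 dB.
pump: 78 − 20·log₁₀(4.7/1.1) = 78 − 12.61 = 65.39 dB.
grinder: 92 − 20·log₁₀(13.1/1.7) = 92 − 17.74 = 74.26 dB.
refrigeration condenser: 89 − 20·log₁₀(8.6/3.5) = 89 − 7.81 = 81.19 dB.
Σ 10^(L/10) = 1.645e+08 → L_total = 10·log₁₀(1.645e+08) = 82.16 dB.

82.2 dB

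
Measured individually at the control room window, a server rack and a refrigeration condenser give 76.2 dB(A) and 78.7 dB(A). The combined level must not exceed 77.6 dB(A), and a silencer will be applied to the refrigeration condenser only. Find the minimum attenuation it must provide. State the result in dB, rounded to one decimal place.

6.7 dB

The untreated sources together contribute 10^(76.2/10) = 4.169e+07, i.e. 76.20 dB(A).
To meet 77.6 dB(A) overall, the treated refrigeration condenser may contribute at most 10^(77.6/10) − 4.169e+07 = 1.586e+07, i.e. 72.00 dB(A).
Required insertion loss = 78.7 − 72.00 = 6.70 dB.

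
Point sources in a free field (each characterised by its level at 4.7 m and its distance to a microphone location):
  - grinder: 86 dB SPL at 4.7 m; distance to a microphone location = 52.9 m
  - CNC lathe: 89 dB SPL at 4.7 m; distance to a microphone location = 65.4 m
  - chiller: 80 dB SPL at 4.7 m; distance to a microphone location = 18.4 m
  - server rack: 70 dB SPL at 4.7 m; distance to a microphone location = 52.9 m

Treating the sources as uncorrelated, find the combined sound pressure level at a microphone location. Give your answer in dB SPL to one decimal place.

Propagate each source to the receiver with L = L_ref − 20·log₁₀(r/r_ref), then add intensities.
grinder: 86 − 20·log₁₀(52.9/4.7) = 86 − 21.03 = 64.97 dB SPL.
CNC lathe: 89 − 20·log₁₀(65.4/4.7) = 89 − 22.87 = 66.13 dB SPL.
chiller: 80 − 20·log₁₀(18.4/4.7) = 80 − 11.85 = 68.15 dB SPL.
server rack: 70 − 20·log₁₀(52.9/4.7) = 70 − 21.03 = 48.97 dB SPL.
Σ 10^(L/10) = 1.385e+07 → L_total = 10·log₁₀(1.385e+07) = 71.41 dB SPL.

71.4 dB SPL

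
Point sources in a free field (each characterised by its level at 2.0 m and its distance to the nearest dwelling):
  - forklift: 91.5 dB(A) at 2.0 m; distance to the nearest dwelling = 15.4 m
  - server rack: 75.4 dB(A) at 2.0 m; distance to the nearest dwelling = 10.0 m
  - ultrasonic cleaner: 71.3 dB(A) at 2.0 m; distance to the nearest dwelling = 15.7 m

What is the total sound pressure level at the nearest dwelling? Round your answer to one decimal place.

Propagate each source to the receiver with L = L_ref − 20·log₁₀(r/r_ref), then add intensities.
forklift: 91.5 − 20·log₁₀(15.4/2.0) = 91.5 − 17.73 = 73.77 dB(A).
server rack: 75.4 − 20·log₁₀(10.0/2.0) = 75.4 − 13.98 = 61.42 dB(A).
ultrasonic cleaner: 71.3 − 20·log₁₀(15.7/2.0) = 71.3 − 17.90 = 53.40 dB(A).
Σ 10^(L/10) = 2.543e+07 → L_total = 10·log₁₀(2.543e+07) = 74.05 dB(A).

74.1 dB(A)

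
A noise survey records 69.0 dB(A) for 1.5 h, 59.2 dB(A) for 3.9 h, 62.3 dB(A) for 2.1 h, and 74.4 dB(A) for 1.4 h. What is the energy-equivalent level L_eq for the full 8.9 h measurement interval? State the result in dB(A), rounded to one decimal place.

The energy average is taken in the linear domain: L_eq = 10·log₁₀[(Σ tᵢ·10^(Lᵢ/10))/T], T = 8.9 h.
Σ tᵢ·10^(Lᵢ/10) = 1.5·10^(69.0/10) + 3.9·10^(59.2/10) + 2.1·10^(62.3/10) + 1.4·10^(74.4/10) = 5.728e+07.
L_eq = 10·log₁₀(5.728e+07/8.9) = 68.09 dB(A).

68.1 dB(A)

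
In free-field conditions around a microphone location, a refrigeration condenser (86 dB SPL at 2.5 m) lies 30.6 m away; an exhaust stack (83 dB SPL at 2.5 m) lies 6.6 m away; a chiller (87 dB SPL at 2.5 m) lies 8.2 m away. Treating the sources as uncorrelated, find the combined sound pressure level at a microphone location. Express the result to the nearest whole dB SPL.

79 dB SPL

First find each source's level at the receiver (point-source: −20·log₁₀(r/r_ref)), then combine on an intensity basis.
refrigeration condenser: 86 − 20·log₁₀(30.6/2.5) = 86 − 21.76 = 64.24 dB SPL.
exhaust stack: 83 − 20·log₁₀(6.6/2.5) = 83 − 8.43 = 74.57 dB SPL.
chiller: 87 − 20·log₁₀(8.2/2.5) = 87 − 10.32 = 76.68 dB SPL.
Σ 10^(L/10) = 7.787e+07 → L_total = 10·log₁₀(7.787e+07) = 78.91 dB SPL.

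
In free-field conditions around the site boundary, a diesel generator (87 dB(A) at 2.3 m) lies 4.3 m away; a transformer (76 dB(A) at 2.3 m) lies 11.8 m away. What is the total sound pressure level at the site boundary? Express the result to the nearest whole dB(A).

First find each source's level at the receiver (point-source: −20·log₁₀(r/r_ref)), then combine on an intensity basis.
diesel generator: 87 − 20·log₁₀(4.3/2.3) = 87 − 5.43 = 81.57 dB(A).
transformer: 76 − 20·log₁₀(11.8/2.3) = 76 − 14.20 = 61.80 dB(A).
Σ 10^(L/10) = 1.449e+08 → L_total = 10·log₁₀(1.449e+08) = 81.61 dB(A).

82 dB(A)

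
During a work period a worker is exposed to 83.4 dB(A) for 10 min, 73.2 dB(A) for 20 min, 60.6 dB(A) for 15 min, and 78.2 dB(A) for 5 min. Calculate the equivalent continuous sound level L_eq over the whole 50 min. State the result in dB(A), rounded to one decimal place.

77.7 dB(A)

L_eq = 10·log₁₀[(1/T)·Σ tᵢ·10^(Lᵢ/10)] with T = 50 min.
Σ tᵢ·10^(Lᵢ/10) = 10·10^(83.4/10) + 20·10^(73.2/10) + 15·10^(60.6/10) + 5·10^(78.2/10) = 2.953e+09.
L_eq = 10·log₁₀(2.953e+09/50) = 77.71 dB(A).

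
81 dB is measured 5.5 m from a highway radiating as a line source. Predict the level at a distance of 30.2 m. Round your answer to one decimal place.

73.6 dB

Cylindrical spreading from a line source gives a 10·log₁₀(r₂/r₁) drop.
L₂ = 81 − 10·log₁₀(30.2/5.5) = 81 − 7.396 = 73.60 dB.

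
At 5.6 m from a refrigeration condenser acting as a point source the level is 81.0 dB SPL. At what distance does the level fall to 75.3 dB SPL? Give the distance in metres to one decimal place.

10.8 m

The 5.7 dB drop corresponds to a distance ratio of 10^(5.7/20) for a point source.
r₂ = 5.6·10^((81.0−75.3)/20) = 5.6·10^(5.7/20) = 10.79 m.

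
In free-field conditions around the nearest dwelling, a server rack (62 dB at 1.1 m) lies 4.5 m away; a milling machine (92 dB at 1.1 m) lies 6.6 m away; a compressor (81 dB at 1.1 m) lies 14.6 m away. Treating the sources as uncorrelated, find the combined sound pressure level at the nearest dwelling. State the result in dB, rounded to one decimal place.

Apply inverse-square spreading to bring every level to the receiver, then sum 10^(L/10).
server rack: 62 − 20·log₁₀(4.5/1.1) = 62 − 12.24 = 49.76 dB.
milling machine: 92 − 20·log₁₀(6.6/1.1) = 92 − 15.56 = 76.44 dB.
compressor: 81 − 20·log₁₀(14.6/1.1) = 81 − 22.46 = 58.54 dB.
Σ 10^(L/10) = 4.483e+07 → L_total = 10·log₁₀(4.483e+07) = 76.52 dB.

76.5 dB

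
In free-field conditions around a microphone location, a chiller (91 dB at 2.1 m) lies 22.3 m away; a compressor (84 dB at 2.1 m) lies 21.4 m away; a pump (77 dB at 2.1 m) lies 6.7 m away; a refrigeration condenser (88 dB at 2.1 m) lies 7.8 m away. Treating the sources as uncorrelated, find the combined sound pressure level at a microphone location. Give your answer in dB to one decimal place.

First find each source's level at the receiver (point-source: −20·log₁₀(r/r_ref)), then combine on an intensity basis.
chiller: 91 − 20·log₁₀(22.3/2.1) = 91 − 20.52 = 70.48 dB.
compressor: 84 − 20·log₁₀(21.4/2.1) = 84 − 20.16 = 63.84 dB.
pump: 77 − 20·log₁₀(6.7/2.1) = 77 − 10.08 = 66.92 dB.
refrigeration condenser: 88 − 20·log₁₀(7.8/2.1) = 88 − 11.40 = 76.60 dB.
Σ 10^(L/10) = 6.424e+07 → L_total = 10·log₁₀(6.424e+07) = 78.08 dB.

78.1 dB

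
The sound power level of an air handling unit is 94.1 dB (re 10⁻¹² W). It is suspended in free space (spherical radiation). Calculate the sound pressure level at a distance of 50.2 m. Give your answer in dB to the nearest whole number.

The power spreads over a sphere of area 4π·r², so L_p = L_w − 10·log₁₀(4π·r²).
4π·r² = 3.167e+04 m², 10·log₁₀ of that is 45.006 dB.
L_p = 94.1 − 45.006 = 49.09 dB.

49 dB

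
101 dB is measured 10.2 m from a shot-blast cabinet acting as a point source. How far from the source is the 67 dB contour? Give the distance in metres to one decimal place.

511.2 m

For a point source L₁ − L₂ = 20·log₁₀(r₂/r₁), so r₂ = r₁·10^((L₁−L₂)/20).
r₂ = 10.2·10^((101−67)/20) = 10.2·10^(34.0/20) = 511.21 m.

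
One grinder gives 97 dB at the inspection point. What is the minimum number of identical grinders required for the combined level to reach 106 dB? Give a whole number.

N identical sources give L₁ + 10·log₁₀ N, so require 10·log₁₀ N ≥ 106 − 97 = 9.0 dB.
N ≥ 10^(9.0/10) = 7.943, so N = 8.

8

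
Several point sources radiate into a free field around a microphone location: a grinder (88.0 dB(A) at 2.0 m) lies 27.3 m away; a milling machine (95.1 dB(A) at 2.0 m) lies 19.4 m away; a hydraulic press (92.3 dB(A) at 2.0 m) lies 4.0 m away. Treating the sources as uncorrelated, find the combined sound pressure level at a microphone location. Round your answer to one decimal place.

Apply inverse-square spreading to bring every level to the receiver, then sum 10^(L/10).
grinder: 88.0 − 20·log₁₀(27.3/2.0) = 88.0 − 22.70 = 65.30 dB(A).
milling machine: 95.1 − 20·log₁₀(19.4/2.0) = 95.1 − 19.74 = 75.36 dB(A).
hydraulic press: 92.3 − 20·log₁₀(4.0/2.0) = 92.3 − 6.02 = 86.28 dB(A).
Σ 10^(L/10) = 4.623e+08 → L_total = 10·log₁₀(4.623e+08) = 86.65 dB(A).

86.6 dB(A)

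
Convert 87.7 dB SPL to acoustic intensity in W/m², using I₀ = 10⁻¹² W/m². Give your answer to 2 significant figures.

I/I₀ = 10^(87.7/10) = 5.888e+08, so I = 5.888e+08 × 10⁻¹² W/m².

0.00059 W/m²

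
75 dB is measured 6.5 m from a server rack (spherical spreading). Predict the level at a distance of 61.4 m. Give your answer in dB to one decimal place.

Spherical spreading from a point source gives a 20·log₁₀(r₂/r₁) drop.
L₂ = 75 − 20·log₁₀(61.4/6.5) = 75 − 19.505 = 55.49 dB.

55.5 dB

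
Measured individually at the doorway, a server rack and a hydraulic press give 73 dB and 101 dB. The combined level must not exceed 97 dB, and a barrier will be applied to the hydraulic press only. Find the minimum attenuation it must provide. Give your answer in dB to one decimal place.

The untreated sources together contribute 10^(73/10) = 1.995e+07, i.e. 73.00 dB.
To meet 97 dB overall, the treated hydraulic press may contribute at most 10^(97/10) − 1.995e+07 = 4.992e+09, i.e. 96.98 dB.
So the hydraulic press must be reduced from 101 to 96.98 dB: IL = 4.02 dB.

4.0 dB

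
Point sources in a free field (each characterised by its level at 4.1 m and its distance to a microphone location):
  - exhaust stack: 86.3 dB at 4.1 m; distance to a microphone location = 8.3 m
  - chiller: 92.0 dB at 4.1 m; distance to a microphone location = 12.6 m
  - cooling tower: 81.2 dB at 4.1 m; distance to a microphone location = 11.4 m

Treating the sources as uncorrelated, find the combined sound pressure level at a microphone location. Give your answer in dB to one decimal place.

84.6 dB

First find each source's level at the receiver (point-source: −20·log₁₀(r/r_ref)), then combine on an intensity basis.
exhaust stack: 86.3 − 20·log₁₀(8.3/4.1) = 86.3 − 6.13 = 80.17 dB.
chiller: 92.0 − 20·log₁₀(12.6/4.1) = 92.0 − 9.75 = 82.25 dB.
cooling tower: 81.2 − 20·log₁₀(11.4/4.1) = 81.2 − 8.88 = 72.32 dB.
Σ 10^(L/10) = 2.890e+08 → L_total = 10·log₁₀(2.890e+08) = 84.61 dB.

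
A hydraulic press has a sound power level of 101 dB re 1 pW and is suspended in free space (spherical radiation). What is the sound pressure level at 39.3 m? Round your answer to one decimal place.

Free-field spherical radiation: L_p = L_w − 10·log₁₀(4π·r²), r = 39.3 m.
4π·r² = 1.941e+04 m², 10·log₁₀ of that is 42.880 dB.
L_p = 101 − 42.880 = 58.12 dB.

58.1 dB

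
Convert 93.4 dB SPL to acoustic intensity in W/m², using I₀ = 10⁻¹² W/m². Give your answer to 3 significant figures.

I = I₀·10^(L/10) = 10⁻¹² × 10^(93.4/10) = 10^(-2.660).

0.00219 W/m²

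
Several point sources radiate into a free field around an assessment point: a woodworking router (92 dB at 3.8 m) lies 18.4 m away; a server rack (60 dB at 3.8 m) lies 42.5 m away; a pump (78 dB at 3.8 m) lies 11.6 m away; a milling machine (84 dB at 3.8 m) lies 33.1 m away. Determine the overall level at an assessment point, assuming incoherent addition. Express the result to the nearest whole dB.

79 dB

First find each source's level at the receiver (point-source: −20·log₁₀(r/r_ref)), then combine on an intensity basis.
woodworking router: 92 − 20·log₁₀(18.4/3.8) = 92 − 13.70 = 78.30 dB.
server rack: 60 − 20·log₁₀(42.5/3.8) = 60 − 20.97 = 39.03 dB.
pump: 78 − 20·log₁₀(11.6/3.8) = 78 − 9.69 = 68.31 dB.
milling machine: 84 − 20·log₁₀(33.1/3.8) = 84 − 18.80 = 65.20 dB.
Σ 10^(L/10) = 7.769e+07 → L_total = 10·log₁₀(7.769e+07) = 78.90 dB.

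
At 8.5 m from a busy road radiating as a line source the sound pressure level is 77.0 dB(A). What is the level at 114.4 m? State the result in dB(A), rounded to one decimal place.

Line-source attenuation: ΔL = 10·log₁₀(r₂/r₁) = 10·log₁₀(114.4/8.5) = 11.290 dB.
L₂ = 77.0 − 10·log₁₀(114.4/8.5) = 77.0 − 11.290 = 65.71 dB(A).

65.7 dB(A)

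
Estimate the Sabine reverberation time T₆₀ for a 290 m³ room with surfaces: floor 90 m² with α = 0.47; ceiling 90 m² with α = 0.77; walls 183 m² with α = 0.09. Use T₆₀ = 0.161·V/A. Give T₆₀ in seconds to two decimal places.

0.36 s

Total absorption A = 90·0.47 + 90·0.77 + 183·0.09 = 128.07 m² sabins.
T₆₀ = 0.161 × 290 / 128.07 = 0.365 s.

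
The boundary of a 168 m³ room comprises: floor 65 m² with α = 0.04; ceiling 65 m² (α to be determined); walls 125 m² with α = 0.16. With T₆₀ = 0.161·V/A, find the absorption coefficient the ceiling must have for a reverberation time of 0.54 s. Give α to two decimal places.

A = 0.161·V/T₆₀ = 0.161·168/0.54 = 50.09 m² sabins.
Absorption from the other surfaces = 65·0.04 + 125·0.16 = 22.60 m², so the ceiling must supply 27.49 m² over 65 m².
α = 27.49/65 = 0.423.

0.42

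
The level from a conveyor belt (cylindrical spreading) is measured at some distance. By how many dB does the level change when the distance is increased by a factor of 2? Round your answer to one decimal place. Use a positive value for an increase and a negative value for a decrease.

-3.0 dB

Line-source spreading: ΔL = −10·log₁₀(r₂/r₁).
ΔL = −10·log₁₀(2) = -3.01 dB.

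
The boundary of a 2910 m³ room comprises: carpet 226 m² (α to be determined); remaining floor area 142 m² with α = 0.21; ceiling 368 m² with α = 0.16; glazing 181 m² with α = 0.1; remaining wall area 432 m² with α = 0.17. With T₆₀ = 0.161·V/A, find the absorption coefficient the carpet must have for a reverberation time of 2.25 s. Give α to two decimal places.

A = 0.161·V/T₆₀ = 0.161·2910/2.25 = 208.23 m² sabins.
Absorption from the other surfaces = 142·0.21 + 368·0.16 + 181·0.1 + 432·0.17 = 180.24 m², so the carpet must supply 27.99 m² over 226 m².
α = 27.99/226 = 0.124.

0.12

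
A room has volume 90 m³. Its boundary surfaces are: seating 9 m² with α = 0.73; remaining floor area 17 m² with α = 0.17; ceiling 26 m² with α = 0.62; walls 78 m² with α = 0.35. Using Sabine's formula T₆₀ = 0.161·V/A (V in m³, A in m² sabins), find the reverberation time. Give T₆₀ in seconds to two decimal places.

Total absorption A = 9·0.73 + 17·0.17 + 26·0.62 + 78·0.35 = 52.88 m² sabins.
T₆₀ = 0.161 × 90 / 52.88 = 0.274 s.

0.27 s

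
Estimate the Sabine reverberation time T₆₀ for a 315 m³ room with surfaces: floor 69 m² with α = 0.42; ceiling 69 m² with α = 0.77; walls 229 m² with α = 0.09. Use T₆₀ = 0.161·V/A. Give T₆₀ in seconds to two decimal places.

A = Σ Sᵢαᵢ = 69·0.42 + 69·0.77 + 229·0.09 = 102.72 m².
T₆₀ = 0.161·V/A = 0.161·315/102.72 = 0.494 s.

0.49 s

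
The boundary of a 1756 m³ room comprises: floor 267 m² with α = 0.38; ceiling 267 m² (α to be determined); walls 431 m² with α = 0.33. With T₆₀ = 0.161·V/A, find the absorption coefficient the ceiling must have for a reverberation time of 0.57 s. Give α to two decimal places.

0.94

From T₆₀ = 0.161·V/A, the target T₆₀ = 0.57 s needs A = 0.161·1756/0.57 = 495.99 m².
Absorption from the other surfaces = 267·0.38 + 431·0.33 = 243.69 m², so the ceiling must supply 252.30 m² over 267 m².
α = 252.30/267 = 0.945.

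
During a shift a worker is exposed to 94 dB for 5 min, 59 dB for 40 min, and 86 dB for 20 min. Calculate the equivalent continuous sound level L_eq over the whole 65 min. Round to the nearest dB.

The energy average is taken in the linear domain: L_eq = 10·log₁₀[(Σ tᵢ·10^(Lᵢ/10))/T], T = 65 min.
Σ tᵢ·10^(Lᵢ/10) = 5·10^(94/10) + 40·10^(59/10) + 20·10^(86/10) = 2.055e+10.
L_eq = 10·log₁₀(2.055e+10/65) = 85.00 dB.

85 dB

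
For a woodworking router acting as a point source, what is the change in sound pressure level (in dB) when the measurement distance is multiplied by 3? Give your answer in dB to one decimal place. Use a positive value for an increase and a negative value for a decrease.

Point-source spreading: ΔL = −20·log₁₀(r₂/r₁).
ΔL = −20·log₁₀(3) = -9.54 dB.

-9.5 dB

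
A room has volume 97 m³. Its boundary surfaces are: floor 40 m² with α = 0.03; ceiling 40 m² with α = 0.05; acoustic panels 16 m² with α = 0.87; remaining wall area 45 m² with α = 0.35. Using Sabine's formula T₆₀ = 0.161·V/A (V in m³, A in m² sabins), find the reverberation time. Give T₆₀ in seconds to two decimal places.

0.48 s

Summing Sᵢαᵢ: 40·0.03 + 40·0.05 + 16·0.87 + 45·0.35 = 32.87 m².
T₆₀ = 0.161 × 97 / 32.87 = 0.475 s.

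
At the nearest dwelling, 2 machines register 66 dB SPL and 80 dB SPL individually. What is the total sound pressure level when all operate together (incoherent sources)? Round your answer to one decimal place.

80.2 dB SPL

For uncorrelated sources the intensities add, so convert each level to linear form, sum, and take 10·log₁₀ of the total.
Σ 10^(L/10) = 10^(66/10) + 10^(80/10) = 1.040e+08.
L_total = 10·log₁₀(1.040e+08) = 80.17 dB SPL.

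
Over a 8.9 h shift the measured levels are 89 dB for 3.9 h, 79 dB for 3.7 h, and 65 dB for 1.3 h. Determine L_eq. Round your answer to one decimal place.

The energy average is taken in the linear domain: L_eq = 10·log₁₀[(Σ tᵢ·10^(Lᵢ/10))/T], T = 8.9 h.
Σ tᵢ·10^(Lᵢ/10) = 3.9·10^(89/10) + 3.7·10^(79/10) + 1.3·10^(65/10) = 3.396e+09.
L_eq = 10·log₁₀(3.396e+09/8.9) = 85.82 dB.

85.8 dB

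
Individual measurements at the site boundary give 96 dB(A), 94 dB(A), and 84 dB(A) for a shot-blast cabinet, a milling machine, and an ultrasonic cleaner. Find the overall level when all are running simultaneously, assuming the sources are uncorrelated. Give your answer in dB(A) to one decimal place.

Incoherent sources combine by intensity addition: L_total = 10·log₁₀(Σ 10^(L_i/10)).
Σ 10^(L/10) = 10^(96/10) + 10^(94/10) + 10^(84/10) = 6.744e+09.
L_total = 10·log₁₀(6.744e+09) = 98.29 dB(A).

98.3 dB(A)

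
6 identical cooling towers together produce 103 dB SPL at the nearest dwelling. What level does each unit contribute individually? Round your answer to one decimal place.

95.2 dB SPL

For N identical incoherent sources L_total = L₁ + 10·log₁₀ N, so L₁ = 103 − 10·log₁₀(6) = 103 − 7.782.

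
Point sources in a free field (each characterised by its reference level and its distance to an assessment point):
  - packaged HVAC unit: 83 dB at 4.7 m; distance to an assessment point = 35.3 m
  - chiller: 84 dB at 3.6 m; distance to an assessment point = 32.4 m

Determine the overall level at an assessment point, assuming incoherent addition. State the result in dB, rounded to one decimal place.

68.2 dB

Apply inverse-square spreading to bring every level to the receiver, then sum 10^(L/10).
packaged HVAC unit: 83 − 20·log₁₀(35.3/4.7) = 83 − 17.51 = 65.49 dB.
chiller: 84 − 20·log₁₀(32.4/3.6) = 84 − 19.08 = 64.92 dB.
Σ 10^(L/10) = 6.638e+06 → L_total = 10·log₁₀(6.638e+06) = 68.22 dB.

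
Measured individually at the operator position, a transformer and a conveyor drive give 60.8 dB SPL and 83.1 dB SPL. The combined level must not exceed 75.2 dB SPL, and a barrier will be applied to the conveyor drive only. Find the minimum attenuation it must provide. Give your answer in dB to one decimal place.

Fixed contribution from the other source: Σ 10^(L/10) = 10^(60.8/10) = 1.202e+06 (60.80 dB SPL).
The limit corresponds to 10^(75.2/10) = 3.311e+07; subtracting the fixed part leaves 3.191e+07 for the conveyor drive, i.e. 75.04 dB SPL.
Required insertion loss = 83.1 − 75.04 = 8.06 dB.

8.1 dB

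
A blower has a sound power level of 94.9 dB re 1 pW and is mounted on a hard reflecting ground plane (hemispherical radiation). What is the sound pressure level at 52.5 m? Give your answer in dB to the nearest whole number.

Free-field hemispherical radiation: L_p = L_w − 10·log₁₀(2π·r²), r = 52.5 m.
2π·r² = 1.732e+04 m², 10·log₁₀ of that is 42.385 dB.
L_p = 94.9 − 42.385 = 52.52 dB.

53 dB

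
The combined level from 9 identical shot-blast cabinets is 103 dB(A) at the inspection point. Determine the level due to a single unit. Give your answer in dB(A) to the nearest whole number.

93 dB(A)

Dividing the total intensity by 9 lowers the level by 10·log₁₀ 9 = 9.542 dB: L₁ = 103 − 9.542.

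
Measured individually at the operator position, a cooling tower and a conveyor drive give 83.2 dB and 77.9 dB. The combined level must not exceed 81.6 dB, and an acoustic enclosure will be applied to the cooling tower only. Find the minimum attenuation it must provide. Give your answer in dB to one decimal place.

Fixed contribution from the other source: Σ 10^(L/10) = 10^(77.9/10) = 6.166e+07 (77.90 dB).
To meet 81.6 dB overall, the treated cooling tower may contribute at most 10^(81.6/10) − 6.166e+07 = 8.288e+07, i.e. 79.18 dB.
Required insertion loss = 83.2 − 79.18 = 4.02 dB.

4.0 dB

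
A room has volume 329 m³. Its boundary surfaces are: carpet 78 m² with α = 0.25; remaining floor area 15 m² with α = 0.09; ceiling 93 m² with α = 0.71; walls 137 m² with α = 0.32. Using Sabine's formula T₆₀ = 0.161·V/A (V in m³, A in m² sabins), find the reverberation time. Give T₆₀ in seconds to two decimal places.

A = Σ Sᵢαᵢ = 78·0.25 + 15·0.09 + 93·0.71 + 137·0.32 = 130.72 m².
T₆₀ = 0.161 × 329 / 130.72 = 0.405 s.

0.41 s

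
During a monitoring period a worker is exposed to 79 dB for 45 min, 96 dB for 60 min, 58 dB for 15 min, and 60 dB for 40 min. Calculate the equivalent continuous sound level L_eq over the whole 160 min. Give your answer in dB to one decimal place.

Weight each interval's intensity by its duration and average over T = 160 min:
Σ tᵢ·10^(Lᵢ/10) = 45·10^(79/10) + 60·10^(96/10) + 15·10^(58/10) + 40·10^(60/10) = 2.425e+11.
L_eq = 10·log₁₀(2.425e+11/160) = 91.81 dB.

91.8 dB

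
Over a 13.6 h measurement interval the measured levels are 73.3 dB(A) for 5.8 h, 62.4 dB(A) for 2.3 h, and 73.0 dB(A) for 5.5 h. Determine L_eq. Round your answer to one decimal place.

72.4 dB(A)

Weight each interval's intensity by its duration and average over T = 13.6 h:
Σ tᵢ·10^(Lᵢ/10) = 5.8·10^(73.3/10) + 2.3·10^(62.4/10) + 5.5·10^(73.0/10) = 2.377e+08.
L_eq = 10·log₁₀(2.377e+08/13.6) = 72.43 dB(A).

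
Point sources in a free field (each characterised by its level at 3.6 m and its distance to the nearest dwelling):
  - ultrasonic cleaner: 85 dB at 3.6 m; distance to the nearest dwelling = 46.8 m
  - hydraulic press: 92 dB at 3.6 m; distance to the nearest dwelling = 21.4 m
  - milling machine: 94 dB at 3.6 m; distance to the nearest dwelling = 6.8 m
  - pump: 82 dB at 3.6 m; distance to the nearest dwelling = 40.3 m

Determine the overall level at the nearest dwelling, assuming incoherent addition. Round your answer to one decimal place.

Propagate each source to the receiver with L = L_ref − 20·log₁₀(r/r_ref), then add intensities.
ultrasonic cleaner: 85 − 20·log₁₀(46.8/3.6) = 85 − 22.28 = 62.72 dB.
hydraulic press: 92 − 20·log₁₀(21.4/3.6) = 92 − 15.48 = 76.52 dB.
milling machine: 94 − 20·log₁₀(6.8/3.6) = 94 − 5.52 = 88.48 dB.
pump: 82 − 20·log₁₀(40.3/3.6) = 82 − 20.98 = 61.02 dB.
Σ 10^(L/10) = 7.520e+08 → L_total = 10·log₁₀(7.520e+08) = 88.76 dB.

88.8 dB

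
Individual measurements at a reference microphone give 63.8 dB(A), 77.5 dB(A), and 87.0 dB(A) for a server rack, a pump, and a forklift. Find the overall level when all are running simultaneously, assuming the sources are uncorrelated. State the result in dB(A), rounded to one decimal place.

87.5 dB(A)

Incoherent sources combine by intensity addition: L_total = 10·log₁₀(Σ 10^(L_i/10)).
Σ 10^(L/10) = 10^(63.8/10) + 10^(77.5/10) + 10^(87.0/10) = 5.598e+08.
L_total = 10·log₁₀(5.598e+08) = 87.48 dB(A).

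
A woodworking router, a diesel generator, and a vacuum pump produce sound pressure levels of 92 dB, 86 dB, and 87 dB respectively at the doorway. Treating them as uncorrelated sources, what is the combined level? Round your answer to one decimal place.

Incoherent sources combine by intensity addition: L_total = 10·log₁₀(Σ 10^(L_i/10)).
Σ 10^(L/10) = 10^(92/10) + 10^(86/10) + 10^(87/10) = 2.484e+09.
L_total = 10·log₁₀(2.484e+09) = 93.95 dB.

94.0 dB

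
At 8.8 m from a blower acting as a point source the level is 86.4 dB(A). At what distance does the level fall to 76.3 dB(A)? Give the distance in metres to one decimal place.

28.2 m

For a point source L₁ − L₂ = 20·log₁₀(r₂/r₁), so r₂ = r₁·10^((L₁−L₂)/20).
r₂ = 8.8·10^((86.4−76.3)/20) = 8.8·10^(10.1/20) = 28.15 m.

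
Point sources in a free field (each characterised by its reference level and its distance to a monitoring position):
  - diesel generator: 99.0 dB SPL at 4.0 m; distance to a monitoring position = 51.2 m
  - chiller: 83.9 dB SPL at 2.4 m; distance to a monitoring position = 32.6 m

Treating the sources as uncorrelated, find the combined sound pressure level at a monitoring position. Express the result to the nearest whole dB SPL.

77 dB SPL

Propagate each source to the receiver with L = L_ref − 20·log₁₀(r/r_ref), then add intensities.
diesel generator: 99.0 − 20·log₁₀(51.2/4.0) = 99.0 − 22.14 = 76.86 dB SPL.
chiller: 83.9 − 20·log₁₀(32.6/2.4) = 83.9 − 22.66 = 61.24 dB SPL.
Σ 10^(L/10) = 4.981e+07 → L_total = 10·log₁₀(4.981e+07) = 76.97 dB SPL.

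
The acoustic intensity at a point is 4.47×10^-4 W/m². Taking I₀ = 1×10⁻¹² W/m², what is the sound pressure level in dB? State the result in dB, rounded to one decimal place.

Dividing by I₀ shifts the exponent by 12: I/I₀ = 4.47×10^8.
L = 10·(0.6503 + 8) = 86.50 dB.

86.5 dB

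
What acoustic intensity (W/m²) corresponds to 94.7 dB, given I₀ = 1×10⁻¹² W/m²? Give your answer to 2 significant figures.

0.0030 W/m²

I/I₀ = 10^(94.7/10) = 2.951e+09, so I = 2.951e+09 × 10⁻¹² W/m².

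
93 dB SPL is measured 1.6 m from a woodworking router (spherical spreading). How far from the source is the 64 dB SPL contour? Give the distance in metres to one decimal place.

45.1 m

Point-source spreading drops the level by 20·log₁₀(r₂/r₁); inverting, r₂/r₁ = 10^(ΔL/20).
r₂ = 1.6·10^((93−64)/20) = 1.6·10^(29.0/20) = 45.09 m.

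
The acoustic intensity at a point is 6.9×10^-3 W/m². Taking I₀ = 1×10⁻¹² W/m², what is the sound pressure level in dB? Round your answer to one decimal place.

Dividing by I₀ shifts the exponent by 12: I/I₀ = 6.9×10^9.
L = 10·(0.8388 + 9) = 98.39 dB.

98.4 dB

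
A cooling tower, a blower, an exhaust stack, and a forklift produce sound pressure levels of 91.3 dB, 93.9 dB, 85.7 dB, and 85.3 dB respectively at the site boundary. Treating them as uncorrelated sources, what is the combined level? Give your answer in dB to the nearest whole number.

97 dB

Incoherent sources combine by intensity addition: L_total = 10·log₁₀(Σ 10^(L_i/10)).
Σ 10^(L/10) = 10^(91.3/10) + 10^(93.9/10) + 10^(85.7/10) + 10^(85.3/10) = 4.514e+09.
L_total = 10·log₁₀(4.514e+09) = 96.55 dB.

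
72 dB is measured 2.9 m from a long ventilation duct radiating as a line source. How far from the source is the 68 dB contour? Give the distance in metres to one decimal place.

7.3 m

Line-source spreading drops the level by 10·log₁₀(r₂/r₁); inverting, r₂/r₁ = 10^(ΔL/10).
r₂ = 2.9·10^((72−68)/10) = 2.9·10^(4.0/10) = 7.28 m.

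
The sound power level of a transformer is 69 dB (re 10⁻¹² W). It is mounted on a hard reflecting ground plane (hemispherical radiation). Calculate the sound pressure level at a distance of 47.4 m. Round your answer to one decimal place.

Free-field hemispherical radiation: L_p = L_w − 10·log₁₀(2π·r²), r = 47.4 m.
2π·r² = 1.412e+04 m², 10·log₁₀ of that is 41.497 dB.
L_p = 69 − 41.497 = 27.50 dB.

27.5 dB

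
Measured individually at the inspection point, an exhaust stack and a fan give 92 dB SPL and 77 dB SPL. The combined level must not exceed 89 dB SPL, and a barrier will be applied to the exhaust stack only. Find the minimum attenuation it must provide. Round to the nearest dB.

Everything except the exhaust stack sums to 10^(77/10) = 5.012e+07 in linear terms, 77.00 dB SPL.
The limit corresponds to 10^(89/10) = 7.943e+08; subtracting the fixed part leaves 7.442e+08 for the exhaust stack, i.e. 88.72 dB SPL.
So the exhaust stack must be reduced from 92 to 88.72 dB SPL: IL = 3.28 dB.

3 dB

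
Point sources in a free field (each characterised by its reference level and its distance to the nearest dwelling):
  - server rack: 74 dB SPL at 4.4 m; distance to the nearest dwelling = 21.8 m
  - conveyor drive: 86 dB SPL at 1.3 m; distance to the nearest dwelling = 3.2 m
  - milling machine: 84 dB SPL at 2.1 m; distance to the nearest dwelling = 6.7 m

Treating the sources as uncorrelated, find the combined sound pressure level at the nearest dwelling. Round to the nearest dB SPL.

80 dB SPL

First find each source's level at the receiver (point-source: −20·log₁₀(r/r_ref)), then combine on an intensity basis.
server rack: 74 − 20·log₁₀(21.8/4.4) = 74 − 13.90 = 60.10 dB SPL.
conveyor drive: 86 − 20·log₁₀(3.2/1.3) = 86 − 7.82 = 78.18 dB SPL.
milling machine: 84 − 20·log₁₀(6.7/2.1) = 84 − 10.08 = 73.92 dB SPL.
Σ 10^(L/10) = 9.140e+07 → L_total = 10·log₁₀(9.140e+07) = 79.61 dB SPL.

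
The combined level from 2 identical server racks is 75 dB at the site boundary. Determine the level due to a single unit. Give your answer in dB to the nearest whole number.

2 equal contributions raise the level by 10·log₁₀ 2 = 3.010 dB, so each unit alone gives 75 − 3.010.

72 dB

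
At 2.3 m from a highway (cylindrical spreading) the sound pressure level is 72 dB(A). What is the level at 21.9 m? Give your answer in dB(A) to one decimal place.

62.2 dB(A)

For a line source, L₂ = L₁ − 10·log₁₀(r₂/r₁).
L₂ = 72 − 10·log₁₀(21.9/2.3) = 72 − 9.787 = 62.21 dB(A).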